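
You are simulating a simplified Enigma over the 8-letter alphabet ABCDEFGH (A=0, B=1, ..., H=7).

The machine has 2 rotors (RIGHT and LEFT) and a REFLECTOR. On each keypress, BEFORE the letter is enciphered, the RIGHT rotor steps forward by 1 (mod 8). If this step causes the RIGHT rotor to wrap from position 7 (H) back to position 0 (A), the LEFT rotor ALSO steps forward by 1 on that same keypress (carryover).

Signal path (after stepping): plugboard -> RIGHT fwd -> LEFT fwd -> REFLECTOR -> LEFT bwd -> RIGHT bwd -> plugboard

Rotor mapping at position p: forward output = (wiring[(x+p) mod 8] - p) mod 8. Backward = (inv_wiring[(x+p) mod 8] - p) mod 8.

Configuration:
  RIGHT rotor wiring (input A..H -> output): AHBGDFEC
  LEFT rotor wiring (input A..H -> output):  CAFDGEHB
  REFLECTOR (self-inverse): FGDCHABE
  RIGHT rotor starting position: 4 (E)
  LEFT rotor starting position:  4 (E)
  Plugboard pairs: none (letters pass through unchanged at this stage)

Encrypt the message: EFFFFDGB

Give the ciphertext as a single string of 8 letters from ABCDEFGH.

Char 1 ('E'): step: R->5, L=4; E->plug->E->R->C->L->D->refl->C->L'->A->R'->A->plug->A
Char 2 ('F'): step: R->6, L=4; F->plug->F->R->A->L->C->refl->D->L'->C->R'->C->plug->C
Char 3 ('F'): step: R->7, L=4; F->plug->F->R->E->L->G->refl->B->L'->G->R'->G->plug->G
Char 4 ('F'): step: R->0, L->5 (L advanced); F->plug->F->R->F->L->A->refl->F->L'->D->R'->E->plug->E
Char 5 ('F'): step: R->1, L=5; F->plug->F->R->D->L->F->refl->A->L'->F->R'->C->plug->C
Char 6 ('D'): step: R->2, L=5; D->plug->D->R->D->L->F->refl->A->L'->F->R'->H->plug->H
Char 7 ('G'): step: R->3, L=5; G->plug->G->R->E->L->D->refl->C->L'->B->R'->D->plug->D
Char 8 ('B'): step: R->4, L=5; B->plug->B->R->B->L->C->refl->D->L'->E->R'->E->plug->E

Answer: ACGECHDE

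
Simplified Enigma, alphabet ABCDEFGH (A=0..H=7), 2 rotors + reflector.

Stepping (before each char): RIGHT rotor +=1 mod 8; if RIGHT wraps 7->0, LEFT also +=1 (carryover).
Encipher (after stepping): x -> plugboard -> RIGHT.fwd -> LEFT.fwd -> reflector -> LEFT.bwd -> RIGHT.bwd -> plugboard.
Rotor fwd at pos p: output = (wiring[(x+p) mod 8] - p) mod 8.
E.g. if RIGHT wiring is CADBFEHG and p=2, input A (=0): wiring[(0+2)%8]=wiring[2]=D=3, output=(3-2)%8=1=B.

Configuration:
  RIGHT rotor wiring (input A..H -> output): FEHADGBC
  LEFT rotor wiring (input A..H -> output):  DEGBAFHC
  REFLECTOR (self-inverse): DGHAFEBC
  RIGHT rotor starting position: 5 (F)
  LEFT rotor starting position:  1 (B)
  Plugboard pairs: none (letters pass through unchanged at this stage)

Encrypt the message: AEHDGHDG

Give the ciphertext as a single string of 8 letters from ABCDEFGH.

Char 1 ('A'): step: R->6, L=1; A->plug->A->R->D->L->H->refl->C->L'->H->R'->C->plug->C
Char 2 ('E'): step: R->7, L=1; E->plug->E->R->B->L->F->refl->E->L'->E->R'->F->plug->F
Char 3 ('H'): step: R->0, L->2 (L advanced); H->plug->H->R->C->L->G->refl->B->L'->G->R'->F->plug->F
Char 4 ('D'): step: R->1, L=2; D->plug->D->R->C->L->G->refl->B->L'->G->R'->B->plug->B
Char 5 ('G'): step: R->2, L=2; G->plug->G->R->D->L->D->refl->A->L'->F->R'->A->plug->A
Char 6 ('H'): step: R->3, L=2; H->plug->H->R->E->L->F->refl->E->L'->A->R'->B->plug->B
Char 7 ('D'): step: R->4, L=2; D->plug->D->R->G->L->B->refl->G->L'->C->R'->B->plug->B
Char 8 ('G'): step: R->5, L=2; G->plug->G->R->D->L->D->refl->A->L'->F->R'->C->plug->C

Answer: CFFBABBC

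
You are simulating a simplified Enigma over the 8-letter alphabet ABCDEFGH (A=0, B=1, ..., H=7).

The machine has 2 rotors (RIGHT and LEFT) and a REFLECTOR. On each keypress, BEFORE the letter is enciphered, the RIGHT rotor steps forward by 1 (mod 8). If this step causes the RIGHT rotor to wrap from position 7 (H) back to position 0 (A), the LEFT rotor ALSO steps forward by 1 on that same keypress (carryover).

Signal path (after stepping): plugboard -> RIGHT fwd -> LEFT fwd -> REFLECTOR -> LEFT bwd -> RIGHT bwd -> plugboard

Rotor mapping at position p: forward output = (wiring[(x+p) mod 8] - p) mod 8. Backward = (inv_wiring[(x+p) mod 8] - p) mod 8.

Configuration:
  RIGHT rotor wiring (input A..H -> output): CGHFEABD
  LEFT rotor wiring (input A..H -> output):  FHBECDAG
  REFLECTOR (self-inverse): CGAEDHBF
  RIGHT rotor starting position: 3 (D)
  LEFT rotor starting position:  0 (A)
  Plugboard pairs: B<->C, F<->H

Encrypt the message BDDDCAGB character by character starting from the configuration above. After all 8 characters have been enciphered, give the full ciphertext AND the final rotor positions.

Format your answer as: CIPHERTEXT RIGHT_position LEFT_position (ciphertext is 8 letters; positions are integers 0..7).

Answer: GAEGDCCD 3 1

Derivation:
Char 1 ('B'): step: R->4, L=0; B->plug->C->R->F->L->D->refl->E->L'->D->R'->G->plug->G
Char 2 ('D'): step: R->5, L=0; D->plug->D->R->F->L->D->refl->E->L'->D->R'->A->plug->A
Char 3 ('D'): step: R->6, L=0; D->plug->D->R->A->L->F->refl->H->L'->B->R'->E->plug->E
Char 4 ('D'): step: R->7, L=0; D->plug->D->R->A->L->F->refl->H->L'->B->R'->G->plug->G
Char 5 ('C'): step: R->0, L->1 (L advanced); C->plug->B->R->G->L->F->refl->H->L'->F->R'->D->plug->D
Char 6 ('A'): step: R->1, L=1; A->plug->A->R->F->L->H->refl->F->L'->G->R'->B->plug->C
Char 7 ('G'): step: R->2, L=1; G->plug->G->R->A->L->G->refl->B->L'->D->R'->B->plug->C
Char 8 ('B'): step: R->3, L=1; B->plug->C->R->F->L->H->refl->F->L'->G->R'->D->plug->D
Final: ciphertext=GAEGDCCD, RIGHT=3, LEFT=1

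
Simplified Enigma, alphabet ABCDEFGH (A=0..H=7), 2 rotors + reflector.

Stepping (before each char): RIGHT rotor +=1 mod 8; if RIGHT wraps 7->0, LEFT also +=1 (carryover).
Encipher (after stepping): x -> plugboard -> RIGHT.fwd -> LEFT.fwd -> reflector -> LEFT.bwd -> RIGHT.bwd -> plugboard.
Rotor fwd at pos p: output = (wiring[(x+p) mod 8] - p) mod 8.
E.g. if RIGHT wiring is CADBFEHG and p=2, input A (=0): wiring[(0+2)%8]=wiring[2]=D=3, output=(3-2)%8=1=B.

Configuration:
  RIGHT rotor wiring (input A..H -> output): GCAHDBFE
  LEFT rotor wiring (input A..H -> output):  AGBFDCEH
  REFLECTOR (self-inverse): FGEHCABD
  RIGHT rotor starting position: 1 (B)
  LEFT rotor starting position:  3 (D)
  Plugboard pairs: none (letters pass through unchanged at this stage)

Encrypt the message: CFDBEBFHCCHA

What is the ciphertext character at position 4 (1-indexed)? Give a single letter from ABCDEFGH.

Char 1 ('C'): step: R->2, L=3; C->plug->C->R->B->L->A->refl->F->L'->F->R'->B->plug->B
Char 2 ('F'): step: R->3, L=3; F->plug->F->R->D->L->B->refl->G->L'->H->R'->G->plug->G
Char 3 ('D'): step: R->4, L=3; D->plug->D->R->A->L->C->refl->E->L'->E->R'->G->plug->G
Char 4 ('B'): step: R->5, L=3; B->plug->B->R->A->L->C->refl->E->L'->E->R'->A->plug->A

A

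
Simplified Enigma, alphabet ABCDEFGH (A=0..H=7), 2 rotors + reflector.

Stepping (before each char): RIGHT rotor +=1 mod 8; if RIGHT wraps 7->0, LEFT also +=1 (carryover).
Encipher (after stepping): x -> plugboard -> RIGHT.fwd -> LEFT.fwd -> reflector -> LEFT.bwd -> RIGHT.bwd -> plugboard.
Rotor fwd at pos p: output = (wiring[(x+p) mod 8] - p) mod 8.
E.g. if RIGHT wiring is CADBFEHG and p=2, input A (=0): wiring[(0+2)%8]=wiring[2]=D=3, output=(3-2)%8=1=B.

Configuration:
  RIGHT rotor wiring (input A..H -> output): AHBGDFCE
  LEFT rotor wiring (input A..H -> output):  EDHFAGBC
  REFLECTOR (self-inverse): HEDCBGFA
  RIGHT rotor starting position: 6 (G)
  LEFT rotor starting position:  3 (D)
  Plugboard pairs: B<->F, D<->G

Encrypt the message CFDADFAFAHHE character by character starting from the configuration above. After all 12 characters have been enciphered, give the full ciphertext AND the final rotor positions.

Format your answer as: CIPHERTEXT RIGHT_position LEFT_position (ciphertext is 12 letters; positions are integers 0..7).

Char 1 ('C'): step: R->7, L=3; C->plug->C->R->A->L->C->refl->D->L'->C->R'->D->plug->G
Char 2 ('F'): step: R->0, L->4 (L advanced); F->plug->B->R->H->L->B->refl->E->L'->A->R'->A->plug->A
Char 3 ('D'): step: R->1, L=4; D->plug->G->R->D->L->G->refl->F->L'->C->R'->D->plug->G
Char 4 ('A'): step: R->2, L=4; A->plug->A->R->H->L->B->refl->E->L'->A->R'->E->plug->E
Char 5 ('D'): step: R->3, L=4; D->plug->G->R->E->L->A->refl->H->L'->F->R'->F->plug->B
Char 6 ('F'): step: R->4, L=4; F->plug->B->R->B->L->C->refl->D->L'->G->R'->C->plug->C
Char 7 ('A'): step: R->5, L=4; A->plug->A->R->A->L->E->refl->B->L'->H->R'->C->plug->C
Char 8 ('F'): step: R->6, L=4; F->plug->B->R->G->L->D->refl->C->L'->B->R'->D->plug->G
Char 9 ('A'): step: R->7, L=4; A->plug->A->R->F->L->H->refl->A->L'->E->R'->F->plug->B
Char 10 ('H'): step: R->0, L->5 (L advanced); H->plug->H->R->E->L->G->refl->F->L'->C->R'->G->plug->D
Char 11 ('H'): step: R->1, L=5; H->plug->H->R->H->L->D->refl->C->L'->F->R'->C->plug->C
Char 12 ('E'): step: R->2, L=5; E->plug->E->R->A->L->B->refl->E->L'->B->R'->C->plug->C
Final: ciphertext=GAGEBCCGBDCC, RIGHT=2, LEFT=5

Answer: GAGEBCCGBDCC 2 5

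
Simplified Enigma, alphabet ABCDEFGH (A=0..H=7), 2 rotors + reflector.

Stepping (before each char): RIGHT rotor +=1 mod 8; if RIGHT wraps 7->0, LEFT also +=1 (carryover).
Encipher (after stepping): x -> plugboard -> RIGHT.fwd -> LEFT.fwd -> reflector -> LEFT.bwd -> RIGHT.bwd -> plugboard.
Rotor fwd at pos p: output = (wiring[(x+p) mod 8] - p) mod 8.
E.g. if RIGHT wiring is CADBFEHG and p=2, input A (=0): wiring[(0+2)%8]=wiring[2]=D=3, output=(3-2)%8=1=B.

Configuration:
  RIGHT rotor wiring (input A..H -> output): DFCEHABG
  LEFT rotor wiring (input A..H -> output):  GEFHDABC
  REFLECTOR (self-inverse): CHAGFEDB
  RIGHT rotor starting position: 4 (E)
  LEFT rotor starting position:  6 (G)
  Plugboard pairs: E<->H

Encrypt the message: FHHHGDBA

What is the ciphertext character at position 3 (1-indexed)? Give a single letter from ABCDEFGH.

Char 1 ('F'): step: R->5, L=6; F->plug->F->R->F->L->B->refl->H->L'->E->R'->B->plug->B
Char 2 ('H'): step: R->6, L=6; H->plug->E->R->E->L->H->refl->B->L'->F->R'->C->plug->C
Char 3 ('H'): step: R->7, L=6; H->plug->E->R->F->L->B->refl->H->L'->E->R'->B->plug->B

B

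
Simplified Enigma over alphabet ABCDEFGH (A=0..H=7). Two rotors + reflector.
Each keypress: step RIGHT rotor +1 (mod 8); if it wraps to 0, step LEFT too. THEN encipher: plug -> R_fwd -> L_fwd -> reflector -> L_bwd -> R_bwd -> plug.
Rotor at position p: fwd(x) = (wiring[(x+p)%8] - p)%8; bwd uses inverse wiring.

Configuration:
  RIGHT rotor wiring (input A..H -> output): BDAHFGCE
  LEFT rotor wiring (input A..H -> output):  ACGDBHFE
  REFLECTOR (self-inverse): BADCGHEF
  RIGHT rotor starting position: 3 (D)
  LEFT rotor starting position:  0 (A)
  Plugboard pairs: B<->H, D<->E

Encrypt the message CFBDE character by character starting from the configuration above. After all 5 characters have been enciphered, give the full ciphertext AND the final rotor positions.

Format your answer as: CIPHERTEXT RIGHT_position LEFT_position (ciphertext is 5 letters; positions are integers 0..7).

Char 1 ('C'): step: R->4, L=0; C->plug->C->R->G->L->F->refl->H->L'->F->R'->E->plug->D
Char 2 ('F'): step: R->5, L=0; F->plug->F->R->D->L->D->refl->C->L'->B->R'->A->plug->A
Char 3 ('B'): step: R->6, L=0; B->plug->H->R->A->L->A->refl->B->L'->E->R'->A->plug->A
Char 4 ('D'): step: R->7, L=0; D->plug->E->R->A->L->A->refl->B->L'->E->R'->C->plug->C
Char 5 ('E'): step: R->0, L->1 (L advanced); E->plug->D->R->H->L->H->refl->F->L'->B->R'->A->plug->A
Final: ciphertext=DAACA, RIGHT=0, LEFT=1

Answer: DAACA 0 1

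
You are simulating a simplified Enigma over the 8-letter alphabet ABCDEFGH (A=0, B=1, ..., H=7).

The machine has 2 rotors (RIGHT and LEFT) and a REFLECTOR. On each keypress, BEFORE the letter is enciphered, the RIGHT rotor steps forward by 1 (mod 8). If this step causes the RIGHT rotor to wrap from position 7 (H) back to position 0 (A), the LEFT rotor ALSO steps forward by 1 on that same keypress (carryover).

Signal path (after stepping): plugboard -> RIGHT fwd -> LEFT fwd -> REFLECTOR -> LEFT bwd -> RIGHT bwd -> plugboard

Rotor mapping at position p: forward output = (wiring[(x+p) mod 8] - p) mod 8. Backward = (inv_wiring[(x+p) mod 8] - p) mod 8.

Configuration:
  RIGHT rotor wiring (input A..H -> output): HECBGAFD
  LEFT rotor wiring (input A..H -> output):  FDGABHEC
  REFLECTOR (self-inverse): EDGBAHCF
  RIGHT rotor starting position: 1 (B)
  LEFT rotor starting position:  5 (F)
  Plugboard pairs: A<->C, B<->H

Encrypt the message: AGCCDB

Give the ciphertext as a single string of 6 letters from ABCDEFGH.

Char 1 ('A'): step: R->2, L=5; A->plug->C->R->E->L->G->refl->C->L'->A->R'->A->plug->C
Char 2 ('G'): step: R->3, L=5; G->plug->G->R->B->L->H->refl->F->L'->C->R'->D->plug->D
Char 3 ('C'): step: R->4, L=5; C->plug->A->R->C->L->F->refl->H->L'->B->R'->C->plug->A
Char 4 ('C'): step: R->5, L=5; C->plug->A->R->D->L->A->refl->E->L'->H->R'->E->plug->E
Char 5 ('D'): step: R->6, L=5; D->plug->D->R->G->L->D->refl->B->L'->F->R'->B->plug->H
Char 6 ('B'): step: R->7, L=5; B->plug->H->R->G->L->D->refl->B->L'->F->R'->C->plug->A

Answer: CDAEHA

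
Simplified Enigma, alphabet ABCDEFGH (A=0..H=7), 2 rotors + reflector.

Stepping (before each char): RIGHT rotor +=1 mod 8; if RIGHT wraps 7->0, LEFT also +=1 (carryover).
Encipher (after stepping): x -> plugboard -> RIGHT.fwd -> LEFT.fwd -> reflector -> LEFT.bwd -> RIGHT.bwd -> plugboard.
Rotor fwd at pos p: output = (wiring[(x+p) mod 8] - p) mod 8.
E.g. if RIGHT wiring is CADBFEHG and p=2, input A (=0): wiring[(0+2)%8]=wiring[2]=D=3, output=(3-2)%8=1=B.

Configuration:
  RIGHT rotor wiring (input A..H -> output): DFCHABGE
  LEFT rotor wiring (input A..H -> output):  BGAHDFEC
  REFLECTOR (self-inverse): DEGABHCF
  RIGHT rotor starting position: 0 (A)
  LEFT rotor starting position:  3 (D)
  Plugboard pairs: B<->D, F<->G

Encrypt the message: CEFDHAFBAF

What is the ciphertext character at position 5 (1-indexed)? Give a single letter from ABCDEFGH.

Char 1 ('C'): step: R->1, L=3; C->plug->C->R->G->L->D->refl->A->L'->B->R'->B->plug->D
Char 2 ('E'): step: R->2, L=3; E->plug->E->R->E->L->H->refl->F->L'->H->R'->D->plug->B
Char 3 ('F'): step: R->3, L=3; F->plug->G->R->C->L->C->refl->G->L'->F->R'->B->plug->D
Char 4 ('D'): step: R->4, L=3; D->plug->B->R->F->L->G->refl->C->L'->C->R'->C->plug->C
Char 5 ('H'): step: R->5, L=3; H->plug->H->R->D->L->B->refl->E->L'->A->R'->E->plug->E

E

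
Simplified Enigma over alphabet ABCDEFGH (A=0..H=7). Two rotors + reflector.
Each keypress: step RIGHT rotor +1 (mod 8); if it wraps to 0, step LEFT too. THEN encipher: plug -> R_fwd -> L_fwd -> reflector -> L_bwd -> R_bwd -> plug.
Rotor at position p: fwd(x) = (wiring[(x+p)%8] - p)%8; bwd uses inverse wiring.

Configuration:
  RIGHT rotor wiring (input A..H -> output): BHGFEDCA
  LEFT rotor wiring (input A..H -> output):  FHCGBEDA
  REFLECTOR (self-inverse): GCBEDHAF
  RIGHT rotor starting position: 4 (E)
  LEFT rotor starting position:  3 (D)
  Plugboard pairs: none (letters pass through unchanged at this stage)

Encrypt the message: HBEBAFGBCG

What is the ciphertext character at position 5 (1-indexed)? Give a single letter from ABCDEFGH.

Char 1 ('H'): step: R->5, L=3; H->plug->H->R->H->L->H->refl->F->L'->E->R'->D->plug->D
Char 2 ('B'): step: R->6, L=3; B->plug->B->R->C->L->B->refl->C->L'->F->R'->H->plug->H
Char 3 ('E'): step: R->7, L=3; E->plug->E->R->G->L->E->refl->D->L'->A->R'->C->plug->C
Char 4 ('B'): step: R->0, L->4 (L advanced); B->plug->B->R->H->L->C->refl->B->L'->E->R'->E->plug->E
Char 5 ('A'): step: R->1, L=4; A->plug->A->R->G->L->G->refl->A->L'->B->R'->F->plug->F

F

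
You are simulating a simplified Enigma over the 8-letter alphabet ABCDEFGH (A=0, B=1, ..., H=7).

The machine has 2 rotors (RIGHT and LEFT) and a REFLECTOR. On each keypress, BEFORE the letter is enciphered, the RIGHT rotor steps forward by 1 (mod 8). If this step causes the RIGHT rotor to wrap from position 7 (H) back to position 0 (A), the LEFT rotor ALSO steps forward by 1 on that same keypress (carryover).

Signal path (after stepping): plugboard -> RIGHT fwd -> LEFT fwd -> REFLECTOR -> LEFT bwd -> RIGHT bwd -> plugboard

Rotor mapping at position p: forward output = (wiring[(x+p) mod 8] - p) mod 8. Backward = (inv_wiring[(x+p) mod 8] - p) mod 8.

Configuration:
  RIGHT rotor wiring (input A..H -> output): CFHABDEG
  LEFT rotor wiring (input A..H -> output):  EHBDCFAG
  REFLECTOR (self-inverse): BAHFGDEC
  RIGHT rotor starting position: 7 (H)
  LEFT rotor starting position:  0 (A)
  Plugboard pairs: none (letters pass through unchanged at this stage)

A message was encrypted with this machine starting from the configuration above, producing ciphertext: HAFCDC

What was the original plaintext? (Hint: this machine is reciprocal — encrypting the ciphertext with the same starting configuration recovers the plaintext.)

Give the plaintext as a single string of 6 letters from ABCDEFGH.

Answer: CDGHAG

Derivation:
Char 1 ('H'): step: R->0, L->1 (L advanced); H->plug->H->R->G->L->F->refl->D->L'->H->R'->C->plug->C
Char 2 ('A'): step: R->1, L=1; A->plug->A->R->E->L->E->refl->G->L'->A->R'->D->plug->D
Char 3 ('F'): step: R->2, L=1; F->plug->F->R->E->L->E->refl->G->L'->A->R'->G->plug->G
Char 4 ('C'): step: R->3, L=1; C->plug->C->R->A->L->G->refl->E->L'->E->R'->H->plug->H
Char 5 ('D'): step: R->4, L=1; D->plug->D->R->C->L->C->refl->H->L'->F->R'->A->plug->A
Char 6 ('C'): step: R->5, L=1; C->plug->C->R->B->L->A->refl->B->L'->D->R'->G->plug->G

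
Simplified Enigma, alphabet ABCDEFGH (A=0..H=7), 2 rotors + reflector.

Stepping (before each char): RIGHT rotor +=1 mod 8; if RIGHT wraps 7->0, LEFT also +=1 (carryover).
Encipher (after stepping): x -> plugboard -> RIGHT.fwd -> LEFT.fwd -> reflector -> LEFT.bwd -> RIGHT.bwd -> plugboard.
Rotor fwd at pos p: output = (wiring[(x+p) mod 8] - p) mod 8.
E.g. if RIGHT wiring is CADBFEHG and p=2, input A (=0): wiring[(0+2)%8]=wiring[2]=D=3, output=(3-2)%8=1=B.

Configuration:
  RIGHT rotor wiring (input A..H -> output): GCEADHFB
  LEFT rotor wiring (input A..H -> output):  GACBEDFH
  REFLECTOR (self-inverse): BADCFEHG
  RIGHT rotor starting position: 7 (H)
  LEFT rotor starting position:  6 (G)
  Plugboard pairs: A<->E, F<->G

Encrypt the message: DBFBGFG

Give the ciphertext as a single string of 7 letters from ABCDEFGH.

Char 1 ('D'): step: R->0, L->7 (L advanced); D->plug->D->R->A->L->A->refl->B->L'->C->R'->B->plug->B
Char 2 ('B'): step: R->1, L=7; B->plug->B->R->D->L->D->refl->C->L'->E->R'->F->plug->G
Char 3 ('F'): step: R->2, L=7; F->plug->G->R->E->L->C->refl->D->L'->D->R'->E->plug->A
Char 4 ('B'): step: R->3, L=7; B->plug->B->R->A->L->A->refl->B->L'->C->R'->D->plug->D
Char 5 ('G'): step: R->4, L=7; G->plug->F->R->G->L->E->refl->F->L'->F->R'->D->plug->D
Char 6 ('F'): step: R->5, L=7; F->plug->G->R->D->L->D->refl->C->L'->E->R'->C->plug->C
Char 7 ('G'): step: R->6, L=7; G->plug->F->R->C->L->B->refl->A->L'->A->R'->C->plug->C

Answer: BGADDCC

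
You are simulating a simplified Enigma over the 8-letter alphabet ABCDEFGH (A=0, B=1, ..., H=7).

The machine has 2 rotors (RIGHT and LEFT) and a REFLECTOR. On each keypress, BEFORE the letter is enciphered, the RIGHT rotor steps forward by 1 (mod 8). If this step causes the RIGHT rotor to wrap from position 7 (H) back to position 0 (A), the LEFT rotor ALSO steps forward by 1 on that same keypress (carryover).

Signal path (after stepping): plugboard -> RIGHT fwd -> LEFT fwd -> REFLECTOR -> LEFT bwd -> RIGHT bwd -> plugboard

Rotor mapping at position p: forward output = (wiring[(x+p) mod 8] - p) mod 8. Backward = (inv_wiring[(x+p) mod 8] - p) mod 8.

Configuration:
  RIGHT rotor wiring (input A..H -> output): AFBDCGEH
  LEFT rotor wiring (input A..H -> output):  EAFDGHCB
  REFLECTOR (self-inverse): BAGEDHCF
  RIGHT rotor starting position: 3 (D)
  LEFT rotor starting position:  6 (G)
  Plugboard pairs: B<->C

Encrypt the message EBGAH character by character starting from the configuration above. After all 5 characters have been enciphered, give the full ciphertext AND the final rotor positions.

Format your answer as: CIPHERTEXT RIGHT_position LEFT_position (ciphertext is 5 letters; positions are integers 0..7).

Answer: GDFCG 0 7

Derivation:
Char 1 ('E'): step: R->4, L=6; E->plug->E->R->E->L->H->refl->F->L'->F->R'->G->plug->G
Char 2 ('B'): step: R->5, L=6; B->plug->C->R->C->L->G->refl->C->L'->D->R'->D->plug->D
Char 3 ('G'): step: R->6, L=6; G->plug->G->R->E->L->H->refl->F->L'->F->R'->F->plug->F
Char 4 ('A'): step: R->7, L=6; A->plug->A->R->A->L->E->refl->D->L'->B->R'->B->plug->C
Char 5 ('H'): step: R->0, L->7 (L advanced); H->plug->H->R->H->L->D->refl->E->L'->E->R'->G->plug->G
Final: ciphertext=GDFCG, RIGHT=0, LEFT=7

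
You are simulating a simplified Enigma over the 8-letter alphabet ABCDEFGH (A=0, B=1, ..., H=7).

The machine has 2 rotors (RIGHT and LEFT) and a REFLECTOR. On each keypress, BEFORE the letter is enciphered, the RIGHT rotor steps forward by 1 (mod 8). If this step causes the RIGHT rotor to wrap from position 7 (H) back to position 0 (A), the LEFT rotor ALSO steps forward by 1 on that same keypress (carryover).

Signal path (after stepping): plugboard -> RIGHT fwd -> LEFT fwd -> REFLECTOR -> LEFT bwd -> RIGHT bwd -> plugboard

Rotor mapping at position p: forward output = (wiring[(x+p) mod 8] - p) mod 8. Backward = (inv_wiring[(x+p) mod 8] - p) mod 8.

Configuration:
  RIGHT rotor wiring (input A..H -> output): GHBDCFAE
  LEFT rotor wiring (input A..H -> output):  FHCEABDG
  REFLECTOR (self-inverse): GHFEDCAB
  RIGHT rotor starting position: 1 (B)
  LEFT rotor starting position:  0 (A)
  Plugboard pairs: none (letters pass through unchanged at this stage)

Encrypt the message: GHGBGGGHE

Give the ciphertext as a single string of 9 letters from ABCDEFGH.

Char 1 ('G'): step: R->2, L=0; G->plug->G->R->E->L->A->refl->G->L'->H->R'->A->plug->A
Char 2 ('H'): step: R->3, L=0; H->plug->H->R->G->L->D->refl->E->L'->D->R'->F->plug->F
Char 3 ('G'): step: R->4, L=0; G->plug->G->R->F->L->B->refl->H->L'->B->R'->B->plug->B
Char 4 ('B'): step: R->5, L=0; B->plug->B->R->D->L->E->refl->D->L'->G->R'->G->plug->G
Char 5 ('G'): step: R->6, L=0; G->plug->G->R->E->L->A->refl->G->L'->H->R'->H->plug->H
Char 6 ('G'): step: R->7, L=0; G->plug->G->R->G->L->D->refl->E->L'->D->R'->F->plug->F
Char 7 ('G'): step: R->0, L->1 (L advanced); G->plug->G->R->A->L->G->refl->A->L'->E->R'->H->plug->H
Char 8 ('H'): step: R->1, L=1; H->plug->H->R->F->L->C->refl->F->L'->G->R'->A->plug->A
Char 9 ('E'): step: R->2, L=1; E->plug->E->R->G->L->F->refl->C->L'->F->R'->H->plug->H

Answer: AFBGHFHAH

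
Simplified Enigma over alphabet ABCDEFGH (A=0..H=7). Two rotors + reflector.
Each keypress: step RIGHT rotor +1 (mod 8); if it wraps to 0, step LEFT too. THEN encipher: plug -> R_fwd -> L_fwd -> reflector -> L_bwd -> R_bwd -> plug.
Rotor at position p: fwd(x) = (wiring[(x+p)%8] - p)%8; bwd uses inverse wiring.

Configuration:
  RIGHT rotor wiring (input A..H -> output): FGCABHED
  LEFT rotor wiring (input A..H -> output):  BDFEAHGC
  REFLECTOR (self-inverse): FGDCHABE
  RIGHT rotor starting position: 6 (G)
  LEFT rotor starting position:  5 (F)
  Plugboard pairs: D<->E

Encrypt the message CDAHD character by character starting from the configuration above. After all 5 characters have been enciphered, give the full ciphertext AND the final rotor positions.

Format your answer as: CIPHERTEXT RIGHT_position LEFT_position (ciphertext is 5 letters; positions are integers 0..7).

Answer: GGCFG 3 6

Derivation:
Char 1 ('C'): step: R->7, L=5; C->plug->C->R->H->L->D->refl->C->L'->A->R'->G->plug->G
Char 2 ('D'): step: R->0, L->6 (L advanced); D->plug->E->R->B->L->E->refl->H->L'->E->R'->G->plug->G
Char 3 ('A'): step: R->1, L=6; A->plug->A->R->F->L->G->refl->B->L'->H->R'->C->plug->C
Char 4 ('H'): step: R->2, L=6; H->plug->H->R->E->L->H->refl->E->L'->B->R'->F->plug->F
Char 5 ('D'): step: R->3, L=6; D->plug->E->R->A->L->A->refl->F->L'->D->R'->G->plug->G
Final: ciphertext=GGCFG, RIGHT=3, LEFT=6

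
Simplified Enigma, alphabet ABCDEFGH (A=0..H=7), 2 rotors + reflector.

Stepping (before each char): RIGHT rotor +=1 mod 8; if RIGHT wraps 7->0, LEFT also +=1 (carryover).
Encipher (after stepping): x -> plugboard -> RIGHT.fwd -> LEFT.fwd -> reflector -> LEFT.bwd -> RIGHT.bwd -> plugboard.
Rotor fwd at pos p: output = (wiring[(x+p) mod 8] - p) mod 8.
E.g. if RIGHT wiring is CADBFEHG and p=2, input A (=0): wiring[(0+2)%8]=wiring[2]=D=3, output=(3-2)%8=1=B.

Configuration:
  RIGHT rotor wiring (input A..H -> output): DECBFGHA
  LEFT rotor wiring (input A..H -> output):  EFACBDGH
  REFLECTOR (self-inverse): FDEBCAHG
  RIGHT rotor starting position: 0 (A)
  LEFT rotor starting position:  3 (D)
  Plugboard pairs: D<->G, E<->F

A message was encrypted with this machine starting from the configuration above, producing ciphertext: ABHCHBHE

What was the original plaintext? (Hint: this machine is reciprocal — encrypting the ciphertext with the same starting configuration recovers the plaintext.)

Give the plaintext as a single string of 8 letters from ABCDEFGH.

Answer: FHBHADAC

Derivation:
Char 1 ('A'): step: R->1, L=3; A->plug->A->R->D->L->D->refl->B->L'->F->R'->E->plug->F
Char 2 ('B'): step: R->2, L=3; B->plug->B->R->H->L->F->refl->A->L'->C->R'->H->plug->H
Char 3 ('H'): step: R->3, L=3; H->plug->H->R->H->L->F->refl->A->L'->C->R'->B->plug->B
Char 4 ('C'): step: R->4, L=3; C->plug->C->R->D->L->D->refl->B->L'->F->R'->H->plug->H
Char 5 ('H'): step: R->5, L=3; H->plug->H->R->A->L->H->refl->G->L'->B->R'->A->plug->A
Char 6 ('B'): step: R->6, L=3; B->plug->B->R->C->L->A->refl->F->L'->H->R'->G->plug->D
Char 7 ('H'): step: R->7, L=3; H->plug->H->R->A->L->H->refl->G->L'->B->R'->A->plug->A
Char 8 ('E'): step: R->0, L->4 (L advanced); E->plug->F->R->G->L->E->refl->C->L'->C->R'->C->plug->C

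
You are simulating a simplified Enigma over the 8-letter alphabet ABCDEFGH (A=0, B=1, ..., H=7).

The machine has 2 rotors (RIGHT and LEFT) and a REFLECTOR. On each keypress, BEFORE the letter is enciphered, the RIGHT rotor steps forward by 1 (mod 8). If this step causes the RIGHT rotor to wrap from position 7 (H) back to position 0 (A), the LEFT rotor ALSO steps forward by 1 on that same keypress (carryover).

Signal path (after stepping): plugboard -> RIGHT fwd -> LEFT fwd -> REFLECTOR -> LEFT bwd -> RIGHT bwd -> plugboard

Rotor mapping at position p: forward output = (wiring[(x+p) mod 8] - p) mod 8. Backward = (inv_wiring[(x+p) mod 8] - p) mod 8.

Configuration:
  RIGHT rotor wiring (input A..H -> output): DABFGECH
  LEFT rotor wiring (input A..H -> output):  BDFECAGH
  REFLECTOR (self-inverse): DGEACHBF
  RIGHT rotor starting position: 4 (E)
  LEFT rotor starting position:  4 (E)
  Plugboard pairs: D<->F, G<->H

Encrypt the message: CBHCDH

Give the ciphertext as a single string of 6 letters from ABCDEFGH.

Answer: GFBDCC

Derivation:
Char 1 ('C'): step: R->5, L=4; C->plug->C->R->C->L->C->refl->E->L'->B->R'->H->plug->G
Char 2 ('B'): step: R->6, L=4; B->plug->B->R->B->L->E->refl->C->L'->C->R'->D->plug->F
Char 3 ('H'): step: R->7, L=4; H->plug->G->R->F->L->H->refl->F->L'->E->R'->B->plug->B
Char 4 ('C'): step: R->0, L->5 (L advanced); C->plug->C->R->B->L->B->refl->G->L'->E->R'->F->plug->D
Char 5 ('D'): step: R->1, L=5; D->plug->F->R->B->L->B->refl->G->L'->E->R'->C->plug->C
Char 6 ('H'): step: R->2, L=5; H->plug->G->R->B->L->B->refl->G->L'->E->R'->C->plug->C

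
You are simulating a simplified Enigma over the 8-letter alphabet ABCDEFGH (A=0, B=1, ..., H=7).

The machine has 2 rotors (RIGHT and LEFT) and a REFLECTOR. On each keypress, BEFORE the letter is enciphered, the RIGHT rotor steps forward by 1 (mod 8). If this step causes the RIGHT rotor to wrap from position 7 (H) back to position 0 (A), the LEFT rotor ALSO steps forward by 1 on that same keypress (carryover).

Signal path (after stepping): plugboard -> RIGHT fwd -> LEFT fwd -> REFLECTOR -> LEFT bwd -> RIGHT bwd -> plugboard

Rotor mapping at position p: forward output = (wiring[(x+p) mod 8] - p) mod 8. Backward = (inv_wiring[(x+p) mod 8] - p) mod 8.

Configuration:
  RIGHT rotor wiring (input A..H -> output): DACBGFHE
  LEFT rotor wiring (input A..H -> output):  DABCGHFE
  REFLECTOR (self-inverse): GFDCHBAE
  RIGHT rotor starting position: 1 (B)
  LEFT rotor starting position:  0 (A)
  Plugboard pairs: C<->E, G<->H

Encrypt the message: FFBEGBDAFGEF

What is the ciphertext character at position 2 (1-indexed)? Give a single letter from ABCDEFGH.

Char 1 ('F'): step: R->2, L=0; F->plug->F->R->C->L->B->refl->F->L'->G->R'->H->plug->G
Char 2 ('F'): step: R->3, L=0; F->plug->F->R->A->L->D->refl->C->L'->D->R'->B->plug->B

B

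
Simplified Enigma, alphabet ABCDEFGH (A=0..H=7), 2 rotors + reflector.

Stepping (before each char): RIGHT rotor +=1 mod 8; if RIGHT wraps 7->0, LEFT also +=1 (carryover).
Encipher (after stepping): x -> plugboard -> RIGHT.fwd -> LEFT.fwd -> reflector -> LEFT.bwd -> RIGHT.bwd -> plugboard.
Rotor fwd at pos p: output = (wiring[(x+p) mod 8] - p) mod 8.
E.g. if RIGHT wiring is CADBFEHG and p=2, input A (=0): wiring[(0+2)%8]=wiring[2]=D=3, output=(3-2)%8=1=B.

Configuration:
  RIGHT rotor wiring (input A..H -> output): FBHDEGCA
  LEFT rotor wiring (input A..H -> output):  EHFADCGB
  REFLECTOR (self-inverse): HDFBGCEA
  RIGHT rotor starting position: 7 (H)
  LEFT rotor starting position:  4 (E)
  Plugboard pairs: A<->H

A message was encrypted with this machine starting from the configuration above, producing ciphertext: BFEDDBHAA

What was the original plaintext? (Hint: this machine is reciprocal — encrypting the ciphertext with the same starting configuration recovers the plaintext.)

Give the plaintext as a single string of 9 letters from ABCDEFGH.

Char 1 ('B'): step: R->0, L->5 (L advanced); B->plug->B->R->B->L->B->refl->D->L'->G->R'->F->plug->F
Char 2 ('F'): step: R->1, L=5; F->plug->F->R->B->L->B->refl->D->L'->G->R'->B->plug->B
Char 3 ('E'): step: R->2, L=5; E->plug->E->R->A->L->F->refl->C->L'->E->R'->D->plug->D
Char 4 ('D'): step: R->3, L=5; D->plug->D->R->H->L->G->refl->E->L'->C->R'->F->plug->F
Char 5 ('D'): step: R->4, L=5; D->plug->D->R->E->L->C->refl->F->L'->A->R'->A->plug->H
Char 6 ('B'): step: R->5, L=5; B->plug->B->R->F->L->A->refl->H->L'->D->R'->C->plug->C
Char 7 ('H'): step: R->6, L=5; H->plug->A->R->E->L->C->refl->F->L'->A->R'->H->plug->A
Char 8 ('A'): step: R->7, L=5; A->plug->H->R->D->L->H->refl->A->L'->F->R'->F->plug->F
Char 9 ('A'): step: R->0, L->6 (L advanced); A->plug->H->R->A->L->A->refl->H->L'->E->R'->E->plug->E

Answer: FBDFHCAFE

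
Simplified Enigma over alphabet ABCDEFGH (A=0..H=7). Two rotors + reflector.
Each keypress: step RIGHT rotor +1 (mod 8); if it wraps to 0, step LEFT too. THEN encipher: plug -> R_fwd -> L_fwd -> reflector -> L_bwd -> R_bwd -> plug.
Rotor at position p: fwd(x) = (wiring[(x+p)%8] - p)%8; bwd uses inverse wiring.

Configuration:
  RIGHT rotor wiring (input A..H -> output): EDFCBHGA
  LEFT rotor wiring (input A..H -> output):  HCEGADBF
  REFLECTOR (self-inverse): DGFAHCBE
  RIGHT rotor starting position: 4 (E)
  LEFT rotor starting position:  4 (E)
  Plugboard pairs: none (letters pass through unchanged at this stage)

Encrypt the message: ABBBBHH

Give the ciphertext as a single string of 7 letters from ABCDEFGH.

Char 1 ('A'): step: R->5, L=4; A->plug->A->R->C->L->F->refl->C->L'->H->R'->D->plug->D
Char 2 ('B'): step: R->6, L=4; B->plug->B->R->C->L->F->refl->C->L'->H->R'->E->plug->E
Char 3 ('B'): step: R->7, L=4; B->plug->B->R->F->L->G->refl->B->L'->D->R'->E->plug->E
Char 4 ('B'): step: R->0, L->5 (L advanced); B->plug->B->R->D->L->C->refl->F->L'->E->R'->A->plug->A
Char 5 ('B'): step: R->1, L=5; B->plug->B->R->E->L->F->refl->C->L'->D->R'->H->plug->H
Char 6 ('H'): step: R->2, L=5; H->plug->H->R->B->L->E->refl->H->L'->F->R'->D->plug->D
Char 7 ('H'): step: R->3, L=5; H->plug->H->R->C->L->A->refl->D->L'->H->R'->A->plug->A

Answer: DEEAHDA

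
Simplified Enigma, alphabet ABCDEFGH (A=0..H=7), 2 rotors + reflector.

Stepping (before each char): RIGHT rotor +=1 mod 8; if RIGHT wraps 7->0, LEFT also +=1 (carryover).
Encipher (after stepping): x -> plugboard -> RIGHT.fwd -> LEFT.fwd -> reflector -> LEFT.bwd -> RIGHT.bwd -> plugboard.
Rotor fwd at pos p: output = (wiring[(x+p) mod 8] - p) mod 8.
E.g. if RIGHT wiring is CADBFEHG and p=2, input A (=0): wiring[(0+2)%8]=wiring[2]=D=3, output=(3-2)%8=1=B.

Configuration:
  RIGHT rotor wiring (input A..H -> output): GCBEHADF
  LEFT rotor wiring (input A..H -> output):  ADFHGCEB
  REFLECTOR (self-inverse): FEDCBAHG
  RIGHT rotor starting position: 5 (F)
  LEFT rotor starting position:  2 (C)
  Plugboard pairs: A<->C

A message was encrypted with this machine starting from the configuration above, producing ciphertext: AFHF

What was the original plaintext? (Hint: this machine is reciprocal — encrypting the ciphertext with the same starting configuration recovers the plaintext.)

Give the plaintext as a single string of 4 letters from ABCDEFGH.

Char 1 ('A'): step: R->6, L=2; A->plug->C->R->A->L->D->refl->C->L'->E->R'->D->plug->D
Char 2 ('F'): step: R->7, L=2; F->plug->F->R->A->L->D->refl->C->L'->E->R'->H->plug->H
Char 3 ('H'): step: R->0, L->3 (L advanced); H->plug->H->R->F->L->F->refl->A->L'->G->R'->A->plug->C
Char 4 ('F'): step: R->1, L=3; F->plug->F->R->C->L->H->refl->G->L'->E->R'->G->plug->G

Answer: DHCG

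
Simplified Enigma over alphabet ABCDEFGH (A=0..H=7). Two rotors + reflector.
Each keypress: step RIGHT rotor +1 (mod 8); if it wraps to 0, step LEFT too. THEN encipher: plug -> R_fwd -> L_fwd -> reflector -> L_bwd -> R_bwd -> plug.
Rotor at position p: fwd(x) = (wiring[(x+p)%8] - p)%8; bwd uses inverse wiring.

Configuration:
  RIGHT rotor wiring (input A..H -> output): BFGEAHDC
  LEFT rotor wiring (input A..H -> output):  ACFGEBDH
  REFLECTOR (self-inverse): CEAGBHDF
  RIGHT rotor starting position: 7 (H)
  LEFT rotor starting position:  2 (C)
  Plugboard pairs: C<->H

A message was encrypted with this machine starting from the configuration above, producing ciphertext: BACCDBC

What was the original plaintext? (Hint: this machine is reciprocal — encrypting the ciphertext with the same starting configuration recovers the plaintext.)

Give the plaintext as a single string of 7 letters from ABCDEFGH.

Answer: HGGEEHB

Derivation:
Char 1 ('B'): step: R->0, L->3 (L advanced); B->plug->B->R->F->L->F->refl->H->L'->G->R'->C->plug->H
Char 2 ('A'): step: R->1, L=3; A->plug->A->R->E->L->E->refl->B->L'->B->R'->G->plug->G
Char 3 ('C'): step: R->2, L=3; C->plug->H->R->D->L->A->refl->C->L'->H->R'->G->plug->G
Char 4 ('C'): step: R->3, L=3; C->plug->H->R->D->L->A->refl->C->L'->H->R'->E->plug->E
Char 5 ('D'): step: R->4, L=3; D->plug->D->R->G->L->H->refl->F->L'->F->R'->E->plug->E
Char 6 ('B'): step: R->5, L=3; B->plug->B->R->G->L->H->refl->F->L'->F->R'->C->plug->H
Char 7 ('C'): step: R->6, L=3; C->plug->H->R->B->L->B->refl->E->L'->E->R'->B->plug->B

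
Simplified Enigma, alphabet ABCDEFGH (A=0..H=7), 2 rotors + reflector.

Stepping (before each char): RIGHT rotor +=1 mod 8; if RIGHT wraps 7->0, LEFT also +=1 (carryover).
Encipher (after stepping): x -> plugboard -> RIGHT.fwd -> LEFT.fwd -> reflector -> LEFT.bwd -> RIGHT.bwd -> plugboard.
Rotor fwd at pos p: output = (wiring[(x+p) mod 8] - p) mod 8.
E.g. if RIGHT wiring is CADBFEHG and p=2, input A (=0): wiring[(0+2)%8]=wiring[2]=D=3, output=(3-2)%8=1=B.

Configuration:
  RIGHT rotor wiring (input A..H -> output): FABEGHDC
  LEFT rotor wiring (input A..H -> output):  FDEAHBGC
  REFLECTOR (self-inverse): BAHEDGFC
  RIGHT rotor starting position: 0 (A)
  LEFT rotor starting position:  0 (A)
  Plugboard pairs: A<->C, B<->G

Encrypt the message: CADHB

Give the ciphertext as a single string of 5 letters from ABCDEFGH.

Char 1 ('C'): step: R->1, L=0; C->plug->A->R->H->L->C->refl->H->L'->E->R'->H->plug->H
Char 2 ('A'): step: R->2, L=0; A->plug->C->R->E->L->H->refl->C->L'->H->R'->A->plug->C
Char 3 ('D'): step: R->3, L=0; D->plug->D->R->A->L->F->refl->G->L'->G->R'->H->plug->H
Char 4 ('H'): step: R->4, L=0; H->plug->H->R->A->L->F->refl->G->L'->G->R'->D->plug->D
Char 5 ('B'): step: R->5, L=0; B->plug->G->R->H->L->C->refl->H->L'->E->R'->F->plug->F

Answer: HCHDF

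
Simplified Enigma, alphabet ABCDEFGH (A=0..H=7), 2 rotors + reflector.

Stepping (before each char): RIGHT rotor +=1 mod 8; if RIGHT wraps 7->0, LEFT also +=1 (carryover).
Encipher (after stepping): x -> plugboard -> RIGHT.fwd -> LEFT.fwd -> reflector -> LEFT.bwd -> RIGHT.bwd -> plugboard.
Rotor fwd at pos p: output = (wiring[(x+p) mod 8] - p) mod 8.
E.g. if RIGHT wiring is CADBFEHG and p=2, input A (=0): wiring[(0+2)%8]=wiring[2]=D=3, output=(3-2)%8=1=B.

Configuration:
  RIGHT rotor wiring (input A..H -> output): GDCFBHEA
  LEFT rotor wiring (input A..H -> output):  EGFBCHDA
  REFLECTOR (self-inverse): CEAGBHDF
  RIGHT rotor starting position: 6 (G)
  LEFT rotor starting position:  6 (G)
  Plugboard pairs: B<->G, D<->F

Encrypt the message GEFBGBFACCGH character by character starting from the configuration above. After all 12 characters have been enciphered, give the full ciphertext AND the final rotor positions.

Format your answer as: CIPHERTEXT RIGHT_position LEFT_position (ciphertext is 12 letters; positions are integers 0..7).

Answer: ECBDCFAEEFED 2 0

Derivation:
Char 1 ('G'): step: R->7, L=6; G->plug->B->R->H->L->B->refl->E->L'->G->R'->E->plug->E
Char 2 ('E'): step: R->0, L->7 (L advanced); E->plug->E->R->B->L->F->refl->H->L'->C->R'->C->plug->C
Char 3 ('F'): step: R->1, L=7; F->plug->D->R->A->L->B->refl->E->L'->H->R'->G->plug->B
Char 4 ('B'): step: R->2, L=7; B->plug->G->R->E->L->C->refl->A->L'->G->R'->F->plug->D
Char 5 ('G'): step: R->3, L=7; G->plug->B->R->G->L->A->refl->C->L'->E->R'->C->plug->C
Char 6 ('B'): step: R->4, L=7; B->plug->G->R->G->L->A->refl->C->L'->E->R'->D->plug->F
Char 7 ('F'): step: R->5, L=7; F->plug->D->R->B->L->F->refl->H->L'->C->R'->A->plug->A
Char 8 ('A'): step: R->6, L=7; A->plug->A->R->G->L->A->refl->C->L'->E->R'->E->plug->E
Char 9 ('C'): step: R->7, L=7; C->plug->C->R->E->L->C->refl->A->L'->G->R'->E->plug->E
Char 10 ('C'): step: R->0, L->0 (L advanced); C->plug->C->R->C->L->F->refl->H->L'->F->R'->D->plug->F
Char 11 ('G'): step: R->1, L=0; G->plug->B->R->B->L->G->refl->D->L'->G->R'->E->plug->E
Char 12 ('H'): step: R->2, L=0; H->plug->H->R->B->L->G->refl->D->L'->G->R'->F->plug->D
Final: ciphertext=ECBDCFAEEFED, RIGHT=2, LEFT=0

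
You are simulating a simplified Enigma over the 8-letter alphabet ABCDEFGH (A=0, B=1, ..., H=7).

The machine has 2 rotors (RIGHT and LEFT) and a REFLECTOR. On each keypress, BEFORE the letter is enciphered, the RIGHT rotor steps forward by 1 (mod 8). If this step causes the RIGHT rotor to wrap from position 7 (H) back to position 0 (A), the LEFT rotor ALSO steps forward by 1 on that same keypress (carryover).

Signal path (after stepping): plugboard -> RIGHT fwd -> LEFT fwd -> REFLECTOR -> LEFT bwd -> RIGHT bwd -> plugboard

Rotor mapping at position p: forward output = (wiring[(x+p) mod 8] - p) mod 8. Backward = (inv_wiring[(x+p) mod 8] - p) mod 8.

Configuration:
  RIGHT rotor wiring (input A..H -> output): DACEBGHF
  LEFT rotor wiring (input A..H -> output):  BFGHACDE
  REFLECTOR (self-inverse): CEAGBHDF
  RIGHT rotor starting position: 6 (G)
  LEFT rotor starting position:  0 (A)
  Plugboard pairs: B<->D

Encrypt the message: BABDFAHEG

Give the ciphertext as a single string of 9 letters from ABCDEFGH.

Answer: CEGHBECHE

Derivation:
Char 1 ('B'): step: R->7, L=0; B->plug->D->R->D->L->H->refl->F->L'->B->R'->C->plug->C
Char 2 ('A'): step: R->0, L->1 (L advanced); A->plug->A->R->D->L->H->refl->F->L'->B->R'->E->plug->E
Char 3 ('B'): step: R->1, L=1; B->plug->D->R->A->L->E->refl->B->L'->E->R'->G->plug->G
Char 4 ('D'): step: R->2, L=1; D->plug->B->R->C->L->G->refl->D->L'->G->R'->H->plug->H
Char 5 ('F'): step: R->3, L=1; F->plug->F->R->A->L->E->refl->B->L'->E->R'->D->plug->B
Char 6 ('A'): step: R->4, L=1; A->plug->A->R->F->L->C->refl->A->L'->H->R'->E->plug->E
Char 7 ('H'): step: R->5, L=1; H->plug->H->R->E->L->B->refl->E->L'->A->R'->C->plug->C
Char 8 ('E'): step: R->6, L=1; E->plug->E->R->E->L->B->refl->E->L'->A->R'->H->plug->H
Char 9 ('G'): step: R->7, L=1; G->plug->G->R->H->L->A->refl->C->L'->F->R'->E->plug->E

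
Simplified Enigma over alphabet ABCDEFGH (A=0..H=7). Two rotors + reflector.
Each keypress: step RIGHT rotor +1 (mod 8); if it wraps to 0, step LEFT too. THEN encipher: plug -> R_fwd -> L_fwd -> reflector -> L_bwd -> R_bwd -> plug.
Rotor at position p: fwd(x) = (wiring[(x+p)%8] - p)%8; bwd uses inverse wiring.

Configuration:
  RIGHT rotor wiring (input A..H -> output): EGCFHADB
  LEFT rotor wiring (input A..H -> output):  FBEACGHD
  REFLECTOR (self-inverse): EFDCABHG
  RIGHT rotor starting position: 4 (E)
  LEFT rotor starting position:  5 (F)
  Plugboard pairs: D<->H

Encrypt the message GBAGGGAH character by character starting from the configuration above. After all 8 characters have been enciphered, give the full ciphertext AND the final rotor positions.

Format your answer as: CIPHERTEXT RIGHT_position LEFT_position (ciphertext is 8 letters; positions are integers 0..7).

Answer: HEBHBDBA 4 6

Derivation:
Char 1 ('G'): step: R->5, L=5; G->plug->G->R->A->L->B->refl->F->L'->H->R'->D->plug->H
Char 2 ('B'): step: R->6, L=5; B->plug->B->R->D->L->A->refl->E->L'->E->R'->E->plug->E
Char 3 ('A'): step: R->7, L=5; A->plug->A->R->C->L->G->refl->H->L'->F->R'->B->plug->B
Char 4 ('G'): step: R->0, L->6 (L advanced); G->plug->G->R->D->L->D->refl->C->L'->F->R'->D->plug->H
Char 5 ('G'): step: R->1, L=6; G->plug->G->R->A->L->B->refl->F->L'->B->R'->B->plug->B
Char 6 ('G'): step: R->2, L=6; G->plug->G->R->C->L->H->refl->G->L'->E->R'->H->plug->D
Char 7 ('A'): step: R->3, L=6; A->plug->A->R->C->L->H->refl->G->L'->E->R'->B->plug->B
Char 8 ('H'): step: R->4, L=6; H->plug->D->R->F->L->C->refl->D->L'->D->R'->A->plug->A
Final: ciphertext=HEBHBDBA, RIGHT=4, LEFT=6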